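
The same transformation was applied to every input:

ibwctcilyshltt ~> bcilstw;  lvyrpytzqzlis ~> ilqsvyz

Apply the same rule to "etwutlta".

altu

Looking at the pairs, the operation is to sort the characters into alphabetical order, then keep every other character starting from the first (positions 1st, 3rd, 5th, ...).
On "etwutlta": the first step gives "aeltttuw", and the second then gives "altu".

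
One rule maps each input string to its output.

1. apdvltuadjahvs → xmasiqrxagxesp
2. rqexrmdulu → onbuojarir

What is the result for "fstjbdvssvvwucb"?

cpqgyasppsstrzy

Rule — shift every letter 3 places backward in the alphabet (wrapping around).
Applying that to "fstjbdvssvvwucb" gives "cpqgyasppsstrzy".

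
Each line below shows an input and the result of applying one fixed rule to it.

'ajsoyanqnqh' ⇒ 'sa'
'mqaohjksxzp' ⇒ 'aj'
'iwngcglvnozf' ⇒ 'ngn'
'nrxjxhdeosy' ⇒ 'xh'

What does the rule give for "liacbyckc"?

Rule — keep one character in every 3, starting at position 3 (positions 3rd, 6th, 9th, ...), then delete the last character.
For "liacbyckc", step one produces "ayc"; step two turns that into "ay".
(Check on "nrxjxhdeosy": → "xho" → "xh" ✓)

ay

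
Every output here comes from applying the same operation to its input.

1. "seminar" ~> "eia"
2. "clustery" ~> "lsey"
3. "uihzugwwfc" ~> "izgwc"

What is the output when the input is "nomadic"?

What's happening: keep every other character starting from the second (positions 2nd, 4th, 6th, ...).
"nomadic" → "oai".

oai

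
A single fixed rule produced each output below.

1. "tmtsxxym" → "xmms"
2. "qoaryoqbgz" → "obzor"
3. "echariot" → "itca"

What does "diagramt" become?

The rule is to keep every other character starting from the second (positions 2nd, 4th, 6th, ...), then move the first 2 characters to the end (rotate left by 2).
Applying both steps to "diagramt": "igat", then "atig".
(Check on "echariot": → "cait" → "itca" ✓)

atig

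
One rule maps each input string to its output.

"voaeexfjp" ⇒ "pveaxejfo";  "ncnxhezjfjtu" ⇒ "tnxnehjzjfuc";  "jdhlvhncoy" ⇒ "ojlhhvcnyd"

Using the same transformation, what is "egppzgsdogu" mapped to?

Looking at the pairs, the operation is to swap each adjacent pair of characters (1↔2, 3↔4, ...), then swap the first and last characters.
Working it through for "egppzgsdogu": intermediate "geppgzdsgou", final "ueppgzdsgog".

ueppgzdsgog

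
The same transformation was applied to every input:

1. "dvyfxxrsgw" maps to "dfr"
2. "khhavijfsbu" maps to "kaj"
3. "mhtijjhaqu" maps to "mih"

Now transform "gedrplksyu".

Rule — delete the last 3 characters, then keep one character in every 3, starting at position 1 (positions 1st, 4th, 7th, ...).
Starting from "gedrplksyu": after the first operation, "gedrplk"; after the second, "grk".

grk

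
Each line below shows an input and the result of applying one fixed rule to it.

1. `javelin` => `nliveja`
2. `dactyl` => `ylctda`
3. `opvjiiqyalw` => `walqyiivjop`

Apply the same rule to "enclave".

eavclen

Rule — swap each adjacent pair of characters (1↔2, 3↔4, ...), then reverse the string.
For "enclave", step one produces "nelcvae"; step two turns that into "eavclen".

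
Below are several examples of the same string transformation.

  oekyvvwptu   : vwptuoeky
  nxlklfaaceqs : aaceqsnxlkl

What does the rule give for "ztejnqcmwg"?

qcmwgztej

Each output is the input with this applied: swap the front and back halves of the string, then delete the last character.
"ztejnqcmwg" → "qcmwgztejn" → "qcmwgztej".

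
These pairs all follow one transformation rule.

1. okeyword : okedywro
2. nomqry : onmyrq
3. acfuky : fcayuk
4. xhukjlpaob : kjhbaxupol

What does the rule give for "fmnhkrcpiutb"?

What's happening: sort the characters into reverse alphabetical order, then swap the front and back halves of the string.
Working it through for "fmnhkrcpiutb": intermediate "utrpnmkihfcb", final "kihfcbutrpnm".
(Check on "nomqry": → "yrqonm" → "onmyrq" ✓)

kihfcbutrpnm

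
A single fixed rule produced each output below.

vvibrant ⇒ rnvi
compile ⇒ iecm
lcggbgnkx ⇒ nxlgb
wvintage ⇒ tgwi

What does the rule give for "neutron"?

rnnu

Rule — keep every other character starting from the first (positions 1st, 3rd, 5th, ...), then move the last 2 characters to the front (rotate right by 2).
Starting from "neutron": after the first operation, "nurn"; after the second, "rnnu".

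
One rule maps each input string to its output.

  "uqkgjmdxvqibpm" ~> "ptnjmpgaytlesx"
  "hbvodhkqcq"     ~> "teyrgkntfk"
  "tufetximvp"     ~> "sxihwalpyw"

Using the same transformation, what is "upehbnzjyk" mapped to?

The transformation: swap the first and last characters, then shift every letter 3 places forward in the alphabet (wrapping around).
Applying both steps to "upehbnzjyk": "kpehbnzjyu", then "nshkeqcmbx".

nshkeqcmbx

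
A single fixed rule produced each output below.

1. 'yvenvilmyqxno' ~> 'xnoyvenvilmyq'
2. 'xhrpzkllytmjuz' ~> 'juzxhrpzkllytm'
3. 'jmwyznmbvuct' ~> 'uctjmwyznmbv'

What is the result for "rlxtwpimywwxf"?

The pattern: move the last 3 characters to the front (rotate right by 3).
"rlxtwpimywwxf" → "wxfrlxtwpimyw".

wxfrlxtwpimyw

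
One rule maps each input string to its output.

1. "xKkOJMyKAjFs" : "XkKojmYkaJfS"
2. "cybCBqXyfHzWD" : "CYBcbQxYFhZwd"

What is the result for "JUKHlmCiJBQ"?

The rule is to flip the case of every letter.
Doing the same to "JUKHlmCiJBQ": "jukhLMcIjbq".

jukhLMcIjbq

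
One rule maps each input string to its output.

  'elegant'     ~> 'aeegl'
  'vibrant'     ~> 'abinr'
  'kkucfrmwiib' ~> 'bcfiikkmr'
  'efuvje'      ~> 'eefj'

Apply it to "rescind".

What's happening: sort the characters into alphabetical order, then delete the last 2 characters.
Starting from "rescind": after the first operation, "cdeinrs"; after the second, "cdein".

cdein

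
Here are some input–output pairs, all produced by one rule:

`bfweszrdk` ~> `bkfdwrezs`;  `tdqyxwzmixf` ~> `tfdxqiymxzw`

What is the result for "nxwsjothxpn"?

Looking at the pairs, the operation is to take characters alternately from the front and the back (1st, last, 2nd, 2nd-last, ...).
On "nxwsjothxpn" that produces "nnxpwxshjto".

nnxpwxshjto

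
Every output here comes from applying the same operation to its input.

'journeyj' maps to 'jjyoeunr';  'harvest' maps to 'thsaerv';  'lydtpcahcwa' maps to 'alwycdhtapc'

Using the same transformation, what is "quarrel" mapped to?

lqeurar

In each case the input is transformed by: take characters alternately from the front and the back (1st, last, 2nd, 2nd-last, ...), then swap each adjacent pair of characters (1↔2, 3↔4, ...).
Working it through for "quarrel": intermediate "qluearr", final "lqeurar".
(Check on "harvest": → "htasrev" → "thsaerv" ✓)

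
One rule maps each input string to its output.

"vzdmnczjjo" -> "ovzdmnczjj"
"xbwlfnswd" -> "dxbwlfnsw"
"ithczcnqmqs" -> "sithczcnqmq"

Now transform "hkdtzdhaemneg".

The pattern: move the last character to the front.
For "hkdtzdhaemneg" the result is "ghkdtzdhaemne".

ghkdtzdhaemne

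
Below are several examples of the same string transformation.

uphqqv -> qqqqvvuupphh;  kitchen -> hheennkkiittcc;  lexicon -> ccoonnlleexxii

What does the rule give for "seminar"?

The rule is to move the last 3 characters to the front (rotate right by 3), then double every character.
Starting from "seminar": after the first operation, "narsemi"; after the second, "nnaarrsseemmii".

nnaarrsseemmii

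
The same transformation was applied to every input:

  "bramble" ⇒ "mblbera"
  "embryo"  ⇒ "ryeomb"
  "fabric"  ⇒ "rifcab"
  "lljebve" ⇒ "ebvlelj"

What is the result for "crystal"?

staclry

The pattern: swap the first and last characters, then move the first 3 characters to the end (rotate left by 3).
"crystal" → "lrystac" → "staclry".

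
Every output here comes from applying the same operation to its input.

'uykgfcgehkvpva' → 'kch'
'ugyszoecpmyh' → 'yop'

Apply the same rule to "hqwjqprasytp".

Each output is the input with this applied: delete the last 3 characters, then keep one character in every 3, starting at position 3 (positions 3rd, 6th, 9th, ...).
Applying that to "hqwjqprasytp" gives "wps".
(Check on "ugyszoecpmyh": → "ugyszoecp" → "yop" ✓)

wps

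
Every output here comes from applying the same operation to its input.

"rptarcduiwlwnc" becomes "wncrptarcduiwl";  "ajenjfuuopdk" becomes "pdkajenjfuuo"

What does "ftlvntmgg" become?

mggftlvnt

What's happening: move the last 3 characters to the front (rotate right by 3).
"ftlvntmgg" → "mggftlvnt".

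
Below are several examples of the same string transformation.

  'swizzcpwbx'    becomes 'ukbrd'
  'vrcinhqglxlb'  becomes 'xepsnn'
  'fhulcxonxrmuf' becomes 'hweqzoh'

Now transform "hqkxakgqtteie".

jmcivgg

What's happening: shift every letter 2 places forward in the alphabet (wrapping around), then keep every other character starting from the first (positions 1st, 3rd, 5th, ...).
Applying both steps to "hqkxakgqtteie": "jsmzcmisvvgkg", then "jmcivgg".
(Check on "vrcinhqglxlb": → "xtekpjsinznd" → "xepsnn" ✓)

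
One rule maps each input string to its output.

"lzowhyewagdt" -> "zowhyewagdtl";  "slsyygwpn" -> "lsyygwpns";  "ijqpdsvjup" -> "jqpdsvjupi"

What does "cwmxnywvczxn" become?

wmxnywvczxnc

Looking at the pairs, the operation is to move the first character to the end.
So "cwmxnywvczxn" becomes "wmxnywvczxnc".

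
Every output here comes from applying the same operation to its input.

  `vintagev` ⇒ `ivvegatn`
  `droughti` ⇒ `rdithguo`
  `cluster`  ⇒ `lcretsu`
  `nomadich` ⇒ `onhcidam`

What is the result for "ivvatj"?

In each case the input is transformed by: move the first 2 characters to the end (rotate left by 2), then reverse the string.
Starting from "ivvatj": after the first operation, "vatjiv"; after the second, "vijtav".

vijtav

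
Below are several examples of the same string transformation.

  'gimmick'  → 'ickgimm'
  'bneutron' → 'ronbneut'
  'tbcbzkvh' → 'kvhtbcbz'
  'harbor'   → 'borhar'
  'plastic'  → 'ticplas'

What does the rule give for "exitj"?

itjex

Rule — move the last 3 characters to the front (rotate right by 3).
Applying that to "exitj" gives "itjex".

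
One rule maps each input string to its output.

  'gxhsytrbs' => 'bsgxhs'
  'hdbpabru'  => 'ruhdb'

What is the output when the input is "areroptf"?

Rule — move the last 2 characters to the front (rotate right by 2), then delete the last 3 characters.
Applying both steps to "areroptf": "tfarerop", then "tfare".

tfare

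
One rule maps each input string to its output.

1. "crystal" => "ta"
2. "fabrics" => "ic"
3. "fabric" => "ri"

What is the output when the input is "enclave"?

av

Each output is the input with this applied: move the last 3 characters to the front (rotate right by 3), then keep only the first 2 characters.
So "enclave" becomes "av".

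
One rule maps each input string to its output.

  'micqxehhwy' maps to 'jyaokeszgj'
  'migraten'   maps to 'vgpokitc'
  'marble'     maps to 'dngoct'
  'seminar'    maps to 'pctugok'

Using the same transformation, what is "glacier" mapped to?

Each output is the input with this applied: move the last 3 characters to the front (rotate right by 3), then shift every letter 2 places forward in the alphabet (wrapping around).
Working it through for "glacier": intermediate "ierglac", final "kgtince".

kgtince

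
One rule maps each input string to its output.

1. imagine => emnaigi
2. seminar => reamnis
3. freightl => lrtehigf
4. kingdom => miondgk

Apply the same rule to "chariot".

thoairc

Looking at the pairs, the operation is to take characters alternately from the front and the back (1st, last, 2nd, 2nd-last, ...), then move the first character to the end.
Working it through for "chariot": intermediate "cthoair", final "thoairc".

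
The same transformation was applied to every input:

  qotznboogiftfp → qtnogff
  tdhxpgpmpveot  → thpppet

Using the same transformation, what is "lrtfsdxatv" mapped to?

ltsxt

The transformation: keep every other character starting from the first (positions 1st, 3rd, 5th, ...).
For "lrtfsdxatv" the result is "ltsxt".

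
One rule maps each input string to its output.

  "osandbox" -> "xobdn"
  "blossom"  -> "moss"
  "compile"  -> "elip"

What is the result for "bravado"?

odav

What's happening: reverse the string, then delete the last 3 characters.
For "bravado", step one produces "odavarb"; step two turns that into "odav".
(Check on "blossom": → "mossolb" → "moss" ✓)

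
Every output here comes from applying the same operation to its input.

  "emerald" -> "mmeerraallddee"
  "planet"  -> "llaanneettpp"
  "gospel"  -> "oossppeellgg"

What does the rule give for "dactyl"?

aaccttyylldd

The transformation: double every character, then move the first 2 characters to the end (rotate left by 2).
Starting from "dactyl": after the first operation, "ddaaccttyyll"; after the second, "aaccttyylldd".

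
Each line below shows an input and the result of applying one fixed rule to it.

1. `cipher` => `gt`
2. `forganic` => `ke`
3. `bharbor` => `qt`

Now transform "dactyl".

an

The rule is to shift every letter 2 places forward in the alphabet (wrapping around), then keep only the last 2 characters.
Working it through for "dactyl": intermediate "fcevan", final "an".
(Check on "forganic": → "hqticpke" → "ke" ✓)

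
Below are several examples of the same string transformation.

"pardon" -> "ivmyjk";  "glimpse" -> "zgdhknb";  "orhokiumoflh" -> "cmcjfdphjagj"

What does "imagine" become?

zhvbdid

Each output is the input with this applied: swap the first and last characters, then shift every letter 5 places backward in the alphabet (wrapping around).
For "imagine", step one produces "emagini"; step two turns that into "zhvbdid".
(Check on "orhokiumoflh": → "hrhokiumoflo" → "cmcjfdphjagj" ✓)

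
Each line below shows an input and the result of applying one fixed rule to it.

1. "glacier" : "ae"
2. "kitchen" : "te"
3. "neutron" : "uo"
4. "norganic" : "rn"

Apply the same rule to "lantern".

Looking at the pairs, the operation is to keep one character in every 3, starting at position 3 (positions 3rd, 6th, 9th, ...).
On "lantern" that produces "nr".

nr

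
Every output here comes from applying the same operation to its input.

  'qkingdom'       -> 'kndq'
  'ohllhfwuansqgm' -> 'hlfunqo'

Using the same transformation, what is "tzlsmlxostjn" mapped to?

zslott

What's happening: swap the first and last characters, then keep every other character starting from the second (positions 2nd, 4th, 6th, ...).
Applying both steps to "tzlsmlxostjn": "nzlsmlxostjt", then "zslott".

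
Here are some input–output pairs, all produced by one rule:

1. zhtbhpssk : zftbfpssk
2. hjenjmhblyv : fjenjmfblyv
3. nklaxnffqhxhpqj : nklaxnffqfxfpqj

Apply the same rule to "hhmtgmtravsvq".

The pattern: replace every "h" with "f".
For "hhmtgmtravsvq" the result is "ffmtgmtravsvq".

ffmtgmtravsvq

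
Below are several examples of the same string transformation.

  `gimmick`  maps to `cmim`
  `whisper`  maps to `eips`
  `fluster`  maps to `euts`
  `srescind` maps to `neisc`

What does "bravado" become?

daav

Looking at the pairs, the operation is to take characters alternately from the front and the back (1st, last, 2nd, 2nd-last, ...), then delete the first 3 characters.
"bravado" → "bordaav" → "daav".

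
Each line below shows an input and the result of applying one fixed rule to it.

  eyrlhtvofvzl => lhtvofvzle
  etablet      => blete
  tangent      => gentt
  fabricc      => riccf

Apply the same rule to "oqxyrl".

The transformation: move the first character to the end, then delete the first 2 characters.
Working it through for "oqxyrl": intermediate "qxyrlo", final "yrlo".

yrlo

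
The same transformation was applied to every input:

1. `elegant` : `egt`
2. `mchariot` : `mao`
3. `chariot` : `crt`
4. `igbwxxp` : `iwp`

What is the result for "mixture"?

In each case the input is transformed by: keep one character in every 3, starting at position 1 (positions 1st, 4th, 7th, ...).
For "mixture" the result is "mte".

mte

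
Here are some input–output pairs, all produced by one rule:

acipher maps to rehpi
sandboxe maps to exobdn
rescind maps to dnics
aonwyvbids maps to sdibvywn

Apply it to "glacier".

Looking at the pairs, the operation is to delete the first 2 characters, then reverse the string.
For "glacier" the result is "reica".

reica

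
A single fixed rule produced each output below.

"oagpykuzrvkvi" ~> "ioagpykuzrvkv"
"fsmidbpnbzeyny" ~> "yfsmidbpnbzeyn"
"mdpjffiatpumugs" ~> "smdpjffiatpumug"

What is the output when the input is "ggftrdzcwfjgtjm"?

mggftrdzcwfjgtj

The transformation: move the last character to the front.
"ggftrdzcwfjgtjm" → "mggftrdzcwfjgtj".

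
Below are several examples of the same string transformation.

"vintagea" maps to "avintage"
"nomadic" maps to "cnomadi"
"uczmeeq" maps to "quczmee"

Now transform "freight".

tfreigh

Looking at the pairs, the operation is to move the last character to the front.
"freight" → "tfreigh".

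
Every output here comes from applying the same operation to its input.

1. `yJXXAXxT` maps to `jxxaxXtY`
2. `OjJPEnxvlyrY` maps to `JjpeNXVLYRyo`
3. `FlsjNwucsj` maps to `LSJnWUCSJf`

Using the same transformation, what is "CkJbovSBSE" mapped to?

The pattern: move the first character to the end, then flip the case of every letter.
"CkJbovSBSE" → "kJbovSBSEC" → "KjBOVsbsec".

KjBOVsbsec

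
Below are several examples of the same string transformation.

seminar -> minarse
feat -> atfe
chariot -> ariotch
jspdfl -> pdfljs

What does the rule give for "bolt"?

ltbo

The rule is to move the first 2 characters to the end (rotate left by 2).
"bolt" → "ltbo".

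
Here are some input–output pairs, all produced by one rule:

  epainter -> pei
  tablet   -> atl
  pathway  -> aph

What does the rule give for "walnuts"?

awn

In each case the input is transformed by: swap each adjacent pair of characters (1↔2, 3↔4, ...), then keep only the first 3 characters.
Starting from "walnuts": after the first operation, "awnltus"; after the second, "awn".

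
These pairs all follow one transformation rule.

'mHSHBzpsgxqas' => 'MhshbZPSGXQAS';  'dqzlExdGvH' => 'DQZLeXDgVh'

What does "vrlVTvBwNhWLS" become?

In each case the input is transformed by: flip the case of every letter.
Applying that to "vrlVTvBwNhWLS" gives "VRLvtVbWnHwls".

VRLvtVbWnHwls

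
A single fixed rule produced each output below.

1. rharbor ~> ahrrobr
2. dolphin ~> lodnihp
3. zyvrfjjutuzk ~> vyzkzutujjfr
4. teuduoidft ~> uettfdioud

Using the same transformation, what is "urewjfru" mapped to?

eruurfjw

Each output is the input with this applied: reverse the string, then move the last 3 characters to the front (rotate right by 3).
Applying both steps to "urewjfru": "urfjweru", then "eruurfjw".
(Check on "zyvrfjjutuzk": → "kzutujjfrvyz" → "vyzkzutujjfr" ✓)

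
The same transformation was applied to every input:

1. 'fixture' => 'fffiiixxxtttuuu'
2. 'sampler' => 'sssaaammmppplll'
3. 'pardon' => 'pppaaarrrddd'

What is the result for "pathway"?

The rule is to delete the last 2 characters, then repeat every character 3 times.
For "pathway" the result is "pppaaattthhhwww".

pppaaattthhhwww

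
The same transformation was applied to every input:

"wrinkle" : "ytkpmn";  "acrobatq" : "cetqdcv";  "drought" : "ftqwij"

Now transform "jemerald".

lgogtcn

Rule — delete the last character, then shift every letter 2 places forward in the alphabet (wrapping around).
For "jemerald", step one produces "jemeral"; step two turns that into "lgogtcn".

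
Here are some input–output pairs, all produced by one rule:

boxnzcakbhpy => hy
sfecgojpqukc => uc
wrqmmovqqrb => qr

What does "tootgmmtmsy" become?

ts

The transformation: keep every other character starting from the second (positions 2nd, 4th, 6th, ...), then keep only the last 2 characters.
Applying both steps to "tootgmmtmsy": "otmts", then "ts".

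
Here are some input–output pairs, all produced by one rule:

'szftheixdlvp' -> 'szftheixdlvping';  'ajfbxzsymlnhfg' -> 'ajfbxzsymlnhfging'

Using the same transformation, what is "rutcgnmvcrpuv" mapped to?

rutcgnmvcrpuving

The pattern: append "ing".
Doing the same to "rutcgnmvcrpuv": "rutcgnmvcrpuving".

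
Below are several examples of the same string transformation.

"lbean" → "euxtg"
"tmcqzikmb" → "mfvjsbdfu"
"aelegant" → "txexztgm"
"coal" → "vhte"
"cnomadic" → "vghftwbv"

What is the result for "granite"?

zktgbmx

In each case the input is transformed by: shift every letter 7 places backward in the alphabet (wrapping around).
Applying that to "granite" gives "zktgbmx".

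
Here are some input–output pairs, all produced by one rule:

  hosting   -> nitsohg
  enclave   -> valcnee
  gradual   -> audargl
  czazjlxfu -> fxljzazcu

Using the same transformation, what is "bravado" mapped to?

davarbo

What's happening: reverse the string, then move the first character to the end.
"bravado" → "odavarb" → "davarbo".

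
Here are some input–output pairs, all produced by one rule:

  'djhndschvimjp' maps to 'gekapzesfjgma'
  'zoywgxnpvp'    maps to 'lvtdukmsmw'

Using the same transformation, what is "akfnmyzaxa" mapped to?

The pattern: shift every letter 3 places backward in the alphabet (wrapping around), then move the first character to the end.
Working it through for "akfnmyzaxa": intermediate "xhckjvwxux", final "hckjvwxuxx".

hckjvwxuxx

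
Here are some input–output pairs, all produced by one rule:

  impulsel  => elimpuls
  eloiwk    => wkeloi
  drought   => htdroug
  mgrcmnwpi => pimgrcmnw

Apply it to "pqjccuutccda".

dapqjccuutcc

The pattern: move the last 2 characters to the front (rotate right by 2).
Doing the same to "pqjccuutccda": "dapqjccuutcc".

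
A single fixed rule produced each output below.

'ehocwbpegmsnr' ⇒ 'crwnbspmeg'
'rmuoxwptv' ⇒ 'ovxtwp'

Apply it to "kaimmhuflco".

The transformation: delete the first 3 characters, then take characters alternately from the front and the back (1st, last, 2nd, 2nd-last, ...).
Working it through for "kaimmhuflco": intermediate "mmhuflco", final "momchluf".

momchluf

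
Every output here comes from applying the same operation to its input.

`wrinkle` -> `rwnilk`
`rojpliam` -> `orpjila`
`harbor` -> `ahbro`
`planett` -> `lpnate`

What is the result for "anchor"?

nahco

Rule — delete the last character, then swap each adjacent pair of characters (1↔2, 3↔4, ...).
Working it through for "anchor": intermediate "ancho", final "nahco".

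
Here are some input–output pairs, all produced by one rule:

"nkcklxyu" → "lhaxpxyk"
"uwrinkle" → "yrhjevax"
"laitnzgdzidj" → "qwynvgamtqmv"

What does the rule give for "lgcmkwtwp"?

Looking at the pairs, the operation is to shift every letter 13 places forward in the alphabet (wrapping around) — i.e. ROT13, then move the last 2 characters to the front (rotate right by 2).
"lgcmkwtwp" → "ytpzxjgjc" → "jcytpzxjg".

jcytpzxjg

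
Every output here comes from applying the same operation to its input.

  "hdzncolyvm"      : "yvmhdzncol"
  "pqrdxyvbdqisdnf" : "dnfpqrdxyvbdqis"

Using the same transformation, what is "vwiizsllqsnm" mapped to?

snmvwiizsllq

Each output is the input with this applied: move the last 3 characters to the front (rotate right by 3).
Applying that to "vwiizsllqsnm" gives "snmvwiizsllq".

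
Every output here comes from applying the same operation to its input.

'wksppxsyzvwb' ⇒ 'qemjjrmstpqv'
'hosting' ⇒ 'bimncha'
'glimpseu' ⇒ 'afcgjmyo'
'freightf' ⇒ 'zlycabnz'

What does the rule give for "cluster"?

The rule is to shift every letter 6 places backward in the alphabet (wrapping around).
So "cluster" becomes "wfomnyl".

wfomnyl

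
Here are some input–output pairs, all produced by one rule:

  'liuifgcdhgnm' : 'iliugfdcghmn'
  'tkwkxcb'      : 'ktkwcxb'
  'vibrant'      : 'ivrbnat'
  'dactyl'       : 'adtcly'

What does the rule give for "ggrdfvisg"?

ggdrvfsig

The rule is to swap each adjacent pair of characters (1↔2, 3↔4, ...).
For "ggrdfvisg" the result is "ggdrvfsig".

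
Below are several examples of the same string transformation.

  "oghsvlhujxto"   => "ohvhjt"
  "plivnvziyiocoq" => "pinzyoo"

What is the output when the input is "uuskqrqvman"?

Rule — keep every other character starting from the first (positions 1st, 3rd, 5th, ...).
On "uuskqrqvman" that produces "usqqmn".

usqqmn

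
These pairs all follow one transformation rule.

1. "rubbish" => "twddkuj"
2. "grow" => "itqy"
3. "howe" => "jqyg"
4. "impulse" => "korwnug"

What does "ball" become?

dcnn

The pattern: shift every letter 2 places forward in the alphabet (wrapping around).
"ball" → "dcnn".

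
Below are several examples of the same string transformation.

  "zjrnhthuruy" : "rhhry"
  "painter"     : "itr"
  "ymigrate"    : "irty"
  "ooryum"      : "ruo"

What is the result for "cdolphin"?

In each case the input is transformed by: move the first character to the end, then keep every other character starting from the second (positions 2nd, 4th, 6th, ...).
Applying that to "cdolphin" gives "opic".

opic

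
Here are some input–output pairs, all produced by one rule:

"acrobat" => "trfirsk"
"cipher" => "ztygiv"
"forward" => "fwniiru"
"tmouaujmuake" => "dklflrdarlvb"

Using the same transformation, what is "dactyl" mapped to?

ruktcp

The transformation: shift every letter 9 places backward in the alphabet (wrapping around), then swap each adjacent pair of characters (1↔2, 3↔4, ...).
Doing the same to "dactyl": "ruktcp".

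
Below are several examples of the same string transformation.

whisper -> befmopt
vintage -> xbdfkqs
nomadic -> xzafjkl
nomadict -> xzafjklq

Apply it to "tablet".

xybiqq

The pattern: sort the characters into alphabetical order, then shift every letter 3 places backward in the alphabet (wrapping around).
Applying both steps to "tablet": "abeltt", then "xybiqq".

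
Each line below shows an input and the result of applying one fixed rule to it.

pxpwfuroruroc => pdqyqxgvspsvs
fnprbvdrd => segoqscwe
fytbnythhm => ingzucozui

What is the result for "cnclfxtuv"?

vwdodmgyu

Rule — shift every letter 1 place forward in the alphabet (wrapping around), then move the last 2 characters to the front (rotate right by 2).
On "cnclfxtuv": the first step gives "dodmgyuvw", and the second then gives "vwdodmgyu".
(Check on "fytbnythhm": → "gzucozuiin" → "ingzucozui" ✓)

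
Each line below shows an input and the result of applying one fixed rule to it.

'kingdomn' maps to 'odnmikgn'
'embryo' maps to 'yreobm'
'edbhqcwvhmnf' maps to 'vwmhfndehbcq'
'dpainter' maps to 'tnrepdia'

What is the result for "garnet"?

engtra

Each output is the input with this applied: swap the front and back halves of the string, then swap each adjacent pair of characters (1↔2, 3↔4, ...).
Working it through for "garnet": intermediate "netgar", final "engtra".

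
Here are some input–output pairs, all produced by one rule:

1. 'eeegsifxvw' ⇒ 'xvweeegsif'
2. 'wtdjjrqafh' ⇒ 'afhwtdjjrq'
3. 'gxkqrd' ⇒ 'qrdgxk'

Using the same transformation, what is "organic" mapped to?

What's happening: move the last 3 characters to the front (rotate right by 3).
Applying that to "organic" gives "nicorga".

nicorga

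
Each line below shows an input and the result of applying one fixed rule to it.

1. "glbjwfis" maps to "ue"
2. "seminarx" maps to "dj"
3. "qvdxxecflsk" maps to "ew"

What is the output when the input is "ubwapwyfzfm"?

ry

Rule — shift every letter 12 places forward in the alphabet (wrapping around), then keep only the last 2 characters.
On "ubwapwyfzfm": the first step gives "gnimbikrlry", and the second then gives "ry".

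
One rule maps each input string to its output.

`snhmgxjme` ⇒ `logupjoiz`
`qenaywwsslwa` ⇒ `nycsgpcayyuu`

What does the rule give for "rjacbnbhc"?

djetlcedp

The rule is to shift every letter 2 places forward in the alphabet (wrapping around), then move the last 3 characters to the front (rotate right by 3).
Starting from "rjacbnbhc": after the first operation, "tlcedpdje"; after the second, "djetlcedp".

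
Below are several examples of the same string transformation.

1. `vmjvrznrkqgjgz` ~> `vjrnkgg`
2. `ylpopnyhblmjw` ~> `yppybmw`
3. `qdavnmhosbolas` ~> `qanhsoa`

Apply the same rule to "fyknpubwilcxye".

What's happening: keep every other character starting from the first (positions 1st, 3rd, 5th, ...).
For "fyknpubwilcxye" the result is "fkpbicy".

fkpbicy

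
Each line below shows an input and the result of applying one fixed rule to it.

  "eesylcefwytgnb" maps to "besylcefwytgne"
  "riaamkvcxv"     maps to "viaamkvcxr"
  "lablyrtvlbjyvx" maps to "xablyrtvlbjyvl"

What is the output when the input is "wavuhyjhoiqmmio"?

oavuhyjhoiqmmiw

What's happening: swap the first and last characters.
Applying that to "wavuhyjhoiqmmio" gives "oavuhyjhoiqmmiw".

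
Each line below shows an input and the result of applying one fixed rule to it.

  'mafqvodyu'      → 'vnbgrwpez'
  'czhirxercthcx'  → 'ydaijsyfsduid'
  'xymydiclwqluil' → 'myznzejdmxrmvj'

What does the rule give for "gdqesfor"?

sherftgp

In each case the input is transformed by: move the last character to the front, then shift every letter 1 place forward in the alphabet (wrapping around).
Starting from "gdqesfor": after the first operation, "rgdqesfo"; after the second, "sherftgp".
(Check on "czhirxercthcx": → "xczhirxercthc" → "ydaijsyfsduid" ✓)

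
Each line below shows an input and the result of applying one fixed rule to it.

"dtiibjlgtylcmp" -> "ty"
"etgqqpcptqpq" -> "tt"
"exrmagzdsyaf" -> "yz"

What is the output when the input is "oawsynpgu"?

In each case the input is transformed by: sort the characters into alphabetical order, then keep only the last 2 characters.
"oawsynpgu" → "agnopsuwy" → "wy".

wy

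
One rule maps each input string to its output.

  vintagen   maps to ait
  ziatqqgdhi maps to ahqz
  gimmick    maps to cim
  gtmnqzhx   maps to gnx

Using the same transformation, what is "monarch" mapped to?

The rule is to sort the characters into alphabetical order, then keep one character in every 3, starting at position 1 (positions 1st, 4th, 7th, ...).
Applying both steps to "monarch": "achmnor", then "amr".
(Check on "gimmick": → "cgiikmm" → "cim" ✓)

amr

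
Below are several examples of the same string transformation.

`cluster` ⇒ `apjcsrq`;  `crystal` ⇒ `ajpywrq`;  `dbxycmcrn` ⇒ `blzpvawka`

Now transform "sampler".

qpyckjn

The pattern: shift every letter 2 places backward in the alphabet (wrapping around), then take characters alternately from the front and the back (1st, last, 2nd, 2nd-last, ...).
For "sampler", step one produces "qyknjcp"; step two turns that into "qpyckjn".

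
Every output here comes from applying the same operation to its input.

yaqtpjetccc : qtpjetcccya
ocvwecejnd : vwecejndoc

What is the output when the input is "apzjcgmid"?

The pattern: move the first 2 characters to the end (rotate left by 2).
So "apzjcgmid" becomes "zjcgmidap".

zjcgmidap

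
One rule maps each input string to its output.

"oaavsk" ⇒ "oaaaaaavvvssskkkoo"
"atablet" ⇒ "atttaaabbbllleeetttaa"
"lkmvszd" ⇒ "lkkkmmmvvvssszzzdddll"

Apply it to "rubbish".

The pattern: repeat every character 3 times, then move the first 2 characters to the end (rotate left by 2).
Applying both steps to "rubbish": "rrruuubbbbbbiiissshhh", then "ruuubbbbbbiiissshhhrr".
(Check on "lkmvszd": → "lllkkkmmmvvvssszzzddd" → "lkkkmmmvvvssszzzdddll" ✓)

ruuubbbbbbiiissshhhrr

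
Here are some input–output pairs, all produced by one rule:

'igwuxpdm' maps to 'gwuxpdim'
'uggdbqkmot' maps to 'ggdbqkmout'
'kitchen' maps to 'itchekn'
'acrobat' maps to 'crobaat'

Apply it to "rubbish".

ubbisrh

In each case the input is transformed by: swap the first and last characters, then move the first character to the end.
"rubbish" → "hubbisr" → "ubbisrh".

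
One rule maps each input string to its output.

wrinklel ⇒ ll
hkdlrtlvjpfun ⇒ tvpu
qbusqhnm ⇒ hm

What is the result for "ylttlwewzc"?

The pattern: keep every other character starting from the second (positions 2nd, 4th, 6th, ...), then delete the first 2 characters.
Working it through for "ylttlwewzc": intermediate "ltwwc", final "wwc".

wwc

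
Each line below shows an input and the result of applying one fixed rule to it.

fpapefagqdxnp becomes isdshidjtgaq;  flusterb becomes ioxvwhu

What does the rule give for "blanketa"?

eodqnhw

The transformation: delete the last character, then shift every letter 3 places forward in the alphabet (wrapping around).
Starting from "blanketa": after the first operation, "blanket"; after the second, "eodqnhw".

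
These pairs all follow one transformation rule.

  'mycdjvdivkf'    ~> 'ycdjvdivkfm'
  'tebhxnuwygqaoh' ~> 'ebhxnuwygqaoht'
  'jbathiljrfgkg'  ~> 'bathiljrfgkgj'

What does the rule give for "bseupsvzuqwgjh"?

seupsvzuqwgjhb

The transformation: move the first character to the end.
"bseupsvzuqwgjh" → "seupsvzuqwgjhb".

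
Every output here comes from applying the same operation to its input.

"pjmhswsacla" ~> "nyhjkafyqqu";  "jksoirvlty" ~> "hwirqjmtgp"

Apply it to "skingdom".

Looking at the pairs, the operation is to shift every letter 2 places backward in the alphabet (wrapping around), then take characters alternately from the front and the back (1st, last, 2nd, 2nd-last, ...).
"skingdom" → "qiglebmk" → "qkimgble".

qkimgble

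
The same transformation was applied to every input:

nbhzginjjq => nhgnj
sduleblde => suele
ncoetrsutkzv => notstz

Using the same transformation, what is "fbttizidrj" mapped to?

ftiir

Looking at the pairs, the operation is to keep every other character starting from the first (positions 1st, 3rd, 5th, ...).
For "fbttizidrj" the result is "ftiir".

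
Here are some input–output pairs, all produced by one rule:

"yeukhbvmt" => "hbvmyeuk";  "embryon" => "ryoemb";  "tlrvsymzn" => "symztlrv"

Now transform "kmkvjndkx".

jndkkmkv

What's happening: delete the last character, then swap the front and back halves of the string.
Working it through for "kmkvjndkx": intermediate "kmkvjndk", final "jndkkmkv".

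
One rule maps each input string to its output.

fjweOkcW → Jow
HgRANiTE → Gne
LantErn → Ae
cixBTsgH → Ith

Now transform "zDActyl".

dT

Each output is the input with this applied: keep one character in every 3, starting at position 2 (positions 2nd, 5th, 8th, ...), then flip the case of every letter.
For "zDActyl", step one produces "Dt"; step two turns that into "dT".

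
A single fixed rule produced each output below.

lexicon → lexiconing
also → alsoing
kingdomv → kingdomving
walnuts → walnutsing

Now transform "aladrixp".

aladrixping

The rule is to append "ing".
So "aladrixp" becomes "aladrixping".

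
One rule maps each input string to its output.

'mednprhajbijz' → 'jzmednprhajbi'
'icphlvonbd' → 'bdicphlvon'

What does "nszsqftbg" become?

bgnszsqft

The transformation: move the last 2 characters to the front (rotate right by 2).
"nszsqftbg" → "bgnszsqft".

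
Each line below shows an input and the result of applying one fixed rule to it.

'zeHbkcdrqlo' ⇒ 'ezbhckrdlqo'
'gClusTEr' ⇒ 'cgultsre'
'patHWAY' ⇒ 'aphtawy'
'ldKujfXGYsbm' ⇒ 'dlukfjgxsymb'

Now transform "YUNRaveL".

uyrnvale

The rule is to swap each adjacent pair of characters (1↔2, 3↔4, ...), then convert every letter to lowercase.
On "YUNRaveL": the first step gives "UYRNvaLe", and the second then gives "uyrnvale".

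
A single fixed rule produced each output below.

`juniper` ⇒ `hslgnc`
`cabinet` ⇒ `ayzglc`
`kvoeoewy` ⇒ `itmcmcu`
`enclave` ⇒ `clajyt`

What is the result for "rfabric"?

Looking at the pairs, the operation is to shift every letter 2 places backward in the alphabet (wrapping around), then delete the last character.
Doing the same to "rfabric": "pdyzpg".

pdyzpg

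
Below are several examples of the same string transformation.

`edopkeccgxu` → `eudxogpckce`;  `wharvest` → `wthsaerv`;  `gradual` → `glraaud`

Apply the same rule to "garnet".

gtaern

In each case the input is transformed by: take characters alternately from the front and the back (1st, last, 2nd, 2nd-last, ...).
Applying that to "garnet" gives "gtaern".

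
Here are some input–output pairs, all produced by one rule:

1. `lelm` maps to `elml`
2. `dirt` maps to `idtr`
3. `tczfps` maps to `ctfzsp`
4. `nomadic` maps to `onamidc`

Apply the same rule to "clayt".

What's happening: swap each adjacent pair of characters (1↔2, 3↔4, ...).
Applying that to "clayt" gives "lcyat".

lcyat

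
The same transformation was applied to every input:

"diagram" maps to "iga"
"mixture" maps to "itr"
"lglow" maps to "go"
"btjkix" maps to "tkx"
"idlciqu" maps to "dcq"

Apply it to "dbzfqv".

bfv

Looking at the pairs, the operation is to keep every other character starting from the second (positions 2nd, 4th, 6th, ...).
On "dbzfqv" that produces "bfv".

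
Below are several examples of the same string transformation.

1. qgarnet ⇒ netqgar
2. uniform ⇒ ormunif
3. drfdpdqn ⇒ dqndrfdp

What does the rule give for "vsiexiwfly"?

Looking at the pairs, the operation is to move the last 3 characters to the front (rotate right by 3).
"vsiexiwfly" → "flyvsiexiw".

flyvsiexiw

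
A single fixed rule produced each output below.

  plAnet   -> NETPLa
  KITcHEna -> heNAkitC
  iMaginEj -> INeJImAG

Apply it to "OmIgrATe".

Rule — flip the case of every letter, then swap the front and back halves of the string.
Working it through for "OmIgrATe": intermediate "oMiGRatE", final "RatEoMiG".
(Check on "plAnet": → "PLaNET" → "NETPLa" ✓)

RatEoMiG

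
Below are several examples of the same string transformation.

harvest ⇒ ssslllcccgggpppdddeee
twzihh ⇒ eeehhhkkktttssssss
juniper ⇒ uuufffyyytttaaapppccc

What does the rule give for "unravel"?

fffyyyccclllgggpppwww

Each output is the input with this applied: repeat every character 3 times, then shift every letter 11 places forward in the alphabet (wrapping around).
Applying both steps to "unravel": "uuunnnrrraaavvveeelll", then "fffyyyccclllgggpppwww".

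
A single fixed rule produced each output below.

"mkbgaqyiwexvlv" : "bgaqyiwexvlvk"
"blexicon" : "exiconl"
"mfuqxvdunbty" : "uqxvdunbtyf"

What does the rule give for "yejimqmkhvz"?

jimqmkhvze

Looking at the pairs, the operation is to delete the first character, then move the first character to the end.
On "yejimqmkhvz": the first step gives "ejimqmkhvz", and the second then gives "jimqmkhvze".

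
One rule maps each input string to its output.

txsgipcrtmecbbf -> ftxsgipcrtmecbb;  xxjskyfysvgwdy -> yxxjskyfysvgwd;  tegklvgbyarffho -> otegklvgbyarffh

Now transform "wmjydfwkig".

gwmjydfwki

In each case the input is transformed by: move the last character to the front.
Doing the same to "wmjydfwkig": "gwmjydfwki".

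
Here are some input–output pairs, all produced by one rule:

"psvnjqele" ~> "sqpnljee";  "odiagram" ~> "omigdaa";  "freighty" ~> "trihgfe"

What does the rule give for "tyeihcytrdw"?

The rule is to sort the characters into reverse alphabetical order, then delete the first character.
Applying both steps to "tyeihcytrdw": "yywttrihedc", then "ywttrihedc".
(Check on "freighty": → "ytrihgfe" → "trihgfe" ✓)

ywttrihedc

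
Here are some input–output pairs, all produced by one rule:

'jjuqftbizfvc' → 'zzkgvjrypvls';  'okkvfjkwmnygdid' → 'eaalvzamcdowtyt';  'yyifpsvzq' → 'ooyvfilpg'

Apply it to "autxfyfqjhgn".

qkjnvovgzxwd

What's happening: shift every letter 10 places backward in the alphabet (wrapping around).
"autxfyfqjhgn" → "qkjnvovgzxwd".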